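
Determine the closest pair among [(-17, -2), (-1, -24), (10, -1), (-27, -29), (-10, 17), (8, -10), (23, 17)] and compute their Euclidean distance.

Computing all pairwise distances among 7 points:

d((-17, -2), (-1, -24)) = 27.2029
d((-17, -2), (10, -1)) = 27.0185
d((-17, -2), (-27, -29)) = 28.7924
d((-17, -2), (-10, 17)) = 20.2485
d((-17, -2), (8, -10)) = 26.2488
d((-17, -2), (23, 17)) = 44.2832
d((-1, -24), (10, -1)) = 25.4951
d((-1, -24), (-27, -29)) = 26.4764
d((-1, -24), (-10, 17)) = 41.9762
d((-1, -24), (8, -10)) = 16.6433
d((-1, -24), (23, 17)) = 47.5079
d((10, -1), (-27, -29)) = 46.4004
d((10, -1), (-10, 17)) = 26.9072
d((10, -1), (8, -10)) = 9.2195 <-- minimum
d((10, -1), (23, 17)) = 22.2036
d((-27, -29), (-10, 17)) = 49.0408
d((-27, -29), (8, -10)) = 39.8246
d((-27, -29), (23, 17)) = 67.9412
d((-10, 17), (8, -10)) = 32.45
d((-10, 17), (23, 17)) = 33.0
d((8, -10), (23, 17)) = 30.8869

Closest pair: (10, -1) and (8, -10) with distance 9.2195

The closest pair is (10, -1) and (8, -10) with Euclidean distance 9.2195. For 7 points, brute-force pairwise comparison is shown above. For large n, the divide-and-conquer algorithm (sort by x, recurse on halves, check the dividing strip) achieves O(n log n).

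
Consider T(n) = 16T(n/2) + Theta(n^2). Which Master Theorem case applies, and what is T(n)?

Master Theorem for T(n) = 16T(n/2) + O(n^2):

a = 16, b = 2, c = 2
log_b(a) = log_2(16) = 4.0000

Case 1: c = 2 < log_2(16) = 4.0000
T(n) = O(n^(log_2 16)) = O(n^4)

For T(n) = 16T(n/2) + O(n^2): log_2(16) = 4.0000. This is Case 1 of the Master Theorem (c < log_b(a), work dominated by leaves), giving O(n^4).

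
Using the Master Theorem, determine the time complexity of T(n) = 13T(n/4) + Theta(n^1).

Master Theorem for T(n) = 13T(n/4) + O(n^1):

a = 13, b = 4, c = 1
log_b(a) = log_4(13) = 1.8502

Case 1: c = 1 < log_4(13) = 1.8502
T(n) = O(n^(log_4 13))

For T(n) = 13T(n/4) + O(n^1): log_4(13) = 1.8502. This is Case 1 of the Master Theorem (c < log_b(a), work dominated by leaves), giving O(n^(log_4 13)).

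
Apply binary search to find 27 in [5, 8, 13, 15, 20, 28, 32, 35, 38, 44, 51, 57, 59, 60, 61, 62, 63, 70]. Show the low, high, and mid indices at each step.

Binary search for 27 in [5, 8, 13, 15, 20, 28, 32, 35, 38, 44, 51, 57, 59, 60, 61, 62, 63, 70]:

lo=0, hi=17, mid=8, arr[mid]=38 -> 38 > 27, search left half
lo=0, hi=7, mid=3, arr[mid]=15 -> 15 < 27, search right half
lo=4, hi=7, mid=5, arr[mid]=28 -> 28 > 27, search left half
lo=4, hi=4, mid=4, arr[mid]=20 -> 20 < 27, search right half
lo=5 > hi=4, target 27 not found

Binary search determines that 27 is not in the array after 4 comparisons. The search space was exhausted without finding the target.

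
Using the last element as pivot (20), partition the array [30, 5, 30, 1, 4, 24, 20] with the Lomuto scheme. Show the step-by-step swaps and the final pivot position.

Lomuto partition with pivot = 20:

Initial array: [30, 5, 30, 1, 4, 24, 20]

arr[0]=30 > 20: no swap
arr[1]=5 <= 20: swap with position 0, array becomes [5, 30, 30, 1, 4, 24, 20]
arr[2]=30 > 20: no swap
arr[3]=1 <= 20: swap with position 1, array becomes [5, 1, 30, 30, 4, 24, 20]
arr[4]=4 <= 20: swap with position 2, array becomes [5, 1, 4, 30, 30, 24, 20]
arr[5]=24 > 20: no swap

Place pivot at position 3: [5, 1, 4, 20, 30, 24, 30]
Pivot position: 3

After partitioning with pivot 20, the array becomes [5, 1, 4, 20, 30, 24, 30]. The pivot is placed at index 3. All elements to the left of the pivot are <= 20, and all elements to the right are > 20.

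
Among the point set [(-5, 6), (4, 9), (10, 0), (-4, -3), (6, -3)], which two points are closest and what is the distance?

Computing all pairwise distances among 5 points:

d((-5, 6), (4, 9)) = 9.4868
d((-5, 6), (10, 0)) = 16.1555
d((-5, 6), (-4, -3)) = 9.0554
d((-5, 6), (6, -3)) = 14.2127
d((4, 9), (10, 0)) = 10.8167
d((4, 9), (-4, -3)) = 14.4222
d((4, 9), (6, -3)) = 12.1655
d((10, 0), (-4, -3)) = 14.3178
d((10, 0), (6, -3)) = 5.0 <-- minimum
d((-4, -3), (6, -3)) = 10.0

Closest pair: (10, 0) and (6, -3) with distance 5.0

The closest pair is (10, 0) and (6, -3) with Euclidean distance 5.0. For 5 points, brute-force pairwise comparison is shown above. For large n, the divide-and-conquer algorithm (sort by x, recurse on halves, check the dividing strip) achieves O(n log n).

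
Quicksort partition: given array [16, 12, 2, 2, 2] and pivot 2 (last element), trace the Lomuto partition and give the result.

Lomuto partition with pivot = 2:

Initial array: [16, 12, 2, 2, 2]

arr[0]=16 > 2: no swap
arr[1]=12 > 2: no swap
arr[2]=2 <= 2: swap with position 0, array becomes [2, 12, 16, 2, 2]
arr[3]=2 <= 2: swap with position 1, array becomes [2, 2, 16, 12, 2]

Place pivot at position 2: [2, 2, 2, 12, 16]
Pivot position: 2

After partitioning with pivot 2, the array becomes [2, 2, 2, 12, 16]. The pivot is placed at index 2. All elements to the left of the pivot are <= 2, and all elements to the right are > 2.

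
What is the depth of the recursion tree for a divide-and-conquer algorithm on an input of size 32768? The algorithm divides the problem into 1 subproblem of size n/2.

For divide and conquer with division factor 2:

Problem sizes at each level:
Level 0: 32768
Level 1: 16384
Level 2: 8192
Level 3: 4096
Level 4: 2048
Level 5: 1024
Level 6: 512
Level 7: 256
Level 8: 128
Level 9: 64
Level 10: 32
Level 11: 16
Level 12: 8
Level 13: 4
Level 14: 2
Level 15: 1

The root is level 0 and the size-1 base case is level 15 (the tree spans levels 0 through 15, i.e. 16 levels counting the root), so the depth is the number of divisions: log_2(32768) = 15

The recursion tree depth is log_2(32768) = 15. At each level, the problem size is divided by 2, so it takes 15 divisions to reduce to a base case of size 1. The algorithm makes 1 recursive call at each level.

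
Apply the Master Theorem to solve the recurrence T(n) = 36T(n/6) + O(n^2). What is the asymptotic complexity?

Master Theorem for T(n) = 36T(n/6) + O(n^2):

a = 36, b = 6, c = 2
log_b(a) = log_6(36) = 2.0000

Case 2: c = 2 = log_6(36) = 2.0000
T(n) = O(n^2 log n) = O(n^2 log n)

For T(n) = 36T(n/6) + O(n^2): log_6(36) = 2.0000. This is Case 2 of the Master Theorem (c = log_b(a), equal work at all levels), giving O(n^2 log n).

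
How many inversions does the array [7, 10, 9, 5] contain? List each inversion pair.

Finding inversions in [7, 10, 9, 5]:

(0, 3): arr[0]=7 > arr[3]=5
(1, 2): arr[1]=10 > arr[2]=9
(1, 3): arr[1]=10 > arr[3]=5
(2, 3): arr[2]=9 > arr[3]=5

Total inversions: 4

The array has 4 inversion(s): (0,3), (1,2), (1,3), (2,3). Each pair (i,j) satisfies i < j and arr[i] > arr[j].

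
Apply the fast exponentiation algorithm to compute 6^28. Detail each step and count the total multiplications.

Computing 6^28 by squaring (build up from 6^1; each line after the first costs one multiplication):

6^1 = 6
6^2 = (6^1)^2 = 6^2 = 36
6^3 = 6 * 6^2 = 6 * 36 = 216
6^6 = (6^3)^2 = 216^2 = 46656
6^7 = 6 * 6^6 = 6 * 46656 = 279936
6^14 = (6^7)^2 = 279936^2 = 78364164096
6^28 = (6^14)^2 = 78364164096^2 = 6140942214464815497216

Result: 6140942214464815497216
Multiplications needed: 6 (6 lines after 6^1)

6^28 = 6140942214464815497216. Using exponentiation by squaring, this requires 6 multiplications. The key idea: if the exponent is even, square the half-power; if odd, multiply by the base once.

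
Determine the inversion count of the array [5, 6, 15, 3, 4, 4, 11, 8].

Finding inversions in [5, 6, 15, 3, 4, 4, 11, 8]:

(0, 3): arr[0]=5 > arr[3]=3
(0, 4): arr[0]=5 > arr[4]=4
(0, 5): arr[0]=5 > arr[5]=4
(1, 3): arr[1]=6 > arr[3]=3
(1, 4): arr[1]=6 > arr[4]=4
(1, 5): arr[1]=6 > arr[5]=4
(2, 3): arr[2]=15 > arr[3]=3
(2, 4): arr[2]=15 > arr[4]=4
(2, 5): arr[2]=15 > arr[5]=4
(2, 6): arr[2]=15 > arr[6]=11
(2, 7): arr[2]=15 > arr[7]=8
(6, 7): arr[6]=11 > arr[7]=8

Total inversions: 12

The array has 12 inversion(s): (0,3), (0,4), (0,5), (1,3), (1,4), (1,5), (2,3), (2,4), (2,5), (2,6), (2,7), (6,7). Each pair (i,j) satisfies i < j and arr[i] > arr[j].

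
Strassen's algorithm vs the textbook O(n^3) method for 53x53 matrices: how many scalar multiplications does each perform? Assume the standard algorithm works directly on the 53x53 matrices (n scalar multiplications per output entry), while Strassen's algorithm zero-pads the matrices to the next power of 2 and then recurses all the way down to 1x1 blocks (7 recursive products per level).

Matrix multiplication for 53x53 matrices:

Strassen's algorithm requires power-of-2 dimensions. Pad 53x53 to 64x64 (next power of 2).

Standard algorithm: 53^3 = 148877 multiplications
Strassen's algorithm: 7^(log2(64)) = 7^6 = 117649 multiplications
Savings: 148877 - 117649 = 31228 multiplications

Standard: 148877 multiplications (53^3). Strassen: 117649 multiplications (7^6, after padding to 64x64). Strassen reduces 8 recursive multiplications to 7 at each level.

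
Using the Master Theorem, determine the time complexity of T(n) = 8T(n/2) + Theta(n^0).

Master Theorem for T(n) = 8T(n/2) + O(n^0):

a = 8, b = 2, c = 0
log_b(a) = log_2(8) = 3.0000

Case 1: c = 0 < log_2(8) = 3.0000
T(n) = O(n^(log_2 8)) = O(n^3)

For T(n) = 8T(n/2) + O(n^0): log_2(8) = 3.0000. This is Case 1 of the Master Theorem (c < log_b(a), work dominated by leaves), giving O(n^3).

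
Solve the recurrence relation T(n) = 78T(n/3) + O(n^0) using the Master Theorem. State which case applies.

Master Theorem for T(n) = 78T(n/3) + O(n^0):

a = 78, b = 3, c = 0
log_b(a) = log_3(78) = 3.9656

Case 1: c = 0 < log_3(78) = 3.9656
T(n) = O(n^(log_3 78))

For T(n) = 78T(n/3) + O(n^0): log_3(78) = 3.9656. This is Case 1 of the Master Theorem (c < log_b(a), work dominated by leaves), giving O(n^(log_3 78)).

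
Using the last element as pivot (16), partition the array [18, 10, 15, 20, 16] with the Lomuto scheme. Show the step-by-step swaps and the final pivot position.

Lomuto partition with pivot = 16:

Initial array: [18, 10, 15, 20, 16]

arr[0]=18 > 16: no swap
arr[1]=10 <= 16: swap with position 0, array becomes [10, 18, 15, 20, 16]
arr[2]=15 <= 16: swap with position 1, array becomes [10, 15, 18, 20, 16]
arr[3]=20 > 16: no swap

Place pivot at position 2: [10, 15, 16, 20, 18]
Pivot position: 2

After partitioning with pivot 16, the array becomes [10, 15, 16, 20, 18]. The pivot is placed at index 2. All elements to the left of the pivot are <= 16, and all elements to the right are > 16.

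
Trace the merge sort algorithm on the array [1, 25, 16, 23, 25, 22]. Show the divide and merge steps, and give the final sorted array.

Merge sort trace:

Split: [1, 25, 16, 23, 25, 22] -> [1, 25, 16] and [23, 25, 22]
  Split: [1, 25, 16] -> [1] and [25, 16]
    Split: [25, 16] -> [25] and [16]
    Merge: [25] + [16] -> [16, 25]
  Merge: [1] + [16, 25] -> [1, 16, 25]
  Split: [23, 25, 22] -> [23] and [25, 22]
    Split: [25, 22] -> [25] and [22]
    Merge: [25] + [22] -> [22, 25]
  Merge: [23] + [22, 25] -> [22, 23, 25]
Merge: [1, 16, 25] + [22, 23, 25] -> [1, 16, 22, 23, 25, 25]

Final sorted array: [1, 16, 22, 23, 25, 25]

The merge sort proceeds by recursively splitting the array and merging sorted halves.
After all merges, the sorted array is [1, 16, 22, 23, 25, 25].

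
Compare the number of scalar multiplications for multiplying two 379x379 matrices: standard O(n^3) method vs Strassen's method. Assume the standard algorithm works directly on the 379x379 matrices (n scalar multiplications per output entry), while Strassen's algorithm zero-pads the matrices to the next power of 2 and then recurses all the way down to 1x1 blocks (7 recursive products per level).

Matrix multiplication for 379x379 matrices:

Strassen's algorithm requires power-of-2 dimensions. Pad 379x379 to 512x512 (next power of 2).

Standard algorithm: 379^3 = 54439939 multiplications
Strassen's algorithm: 7^(log2(512)) = 7^9 = 40353607 multiplications
Savings: 54439939 - 40353607 = 14086332 multiplications

Standard: 54439939 multiplications (379^3). Strassen: 40353607 multiplications (7^9, after padding to 512x512). Strassen reduces 8 recursive multiplications to 7 at each level.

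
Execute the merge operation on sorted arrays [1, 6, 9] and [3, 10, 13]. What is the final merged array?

Merging process:

Compare 1 vs 3: take 1 from left. Merged: [1]
Compare 6 vs 3: take 3 from right. Merged: [1, 3]
Compare 6 vs 10: take 6 from left. Merged: [1, 3, 6]
Compare 9 vs 10: take 9 from left. Merged: [1, 3, 6, 9]
Append remaining from right: [10, 13]. Merged: [1, 3, 6, 9, 10, 13]

Final merged array: [1, 3, 6, 9, 10, 13]
Total comparisons: 4

The merged array is [1, 3, 6, 9, 10, 13], requiring 4 comparisons. The merge step runs in O(n) time where n is the total number of elements.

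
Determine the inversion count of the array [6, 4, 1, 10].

Finding inversions in [6, 4, 1, 10]:

(0, 1): arr[0]=6 > arr[1]=4
(0, 2): arr[0]=6 > arr[2]=1
(1, 2): arr[1]=4 > arr[2]=1

Total inversions: 3

The array has 3 inversion(s): (0,1), (0,2), (1,2). Each pair (i,j) satisfies i < j and arr[i] > arr[j].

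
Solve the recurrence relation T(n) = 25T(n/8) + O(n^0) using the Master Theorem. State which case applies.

Master Theorem for T(n) = 25T(n/8) + O(n^0):

a = 25, b = 8, c = 0
log_b(a) = log_8(25) = 1.5480

Case 1: c = 0 < log_8(25) = 1.5480
T(n) = O(n^(log_8 25))

For T(n) = 25T(n/8) + O(n^0): log_8(25) = 1.5480. This is Case 1 of the Master Theorem (c < log_b(a), work dominated by leaves), giving O(n^(log_8 25)).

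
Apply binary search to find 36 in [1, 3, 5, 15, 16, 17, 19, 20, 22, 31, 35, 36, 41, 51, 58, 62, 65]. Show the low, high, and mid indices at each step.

Binary search for 36 in [1, 3, 5, 15, 16, 17, 19, 20, 22, 31, 35, 36, 41, 51, 58, 62, 65]:

lo=0, hi=16, mid=8, arr[mid]=22 -> 22 < 36, search right half
lo=9, hi=16, mid=12, arr[mid]=41 -> 41 > 36, search left half
lo=9, hi=11, mid=10, arr[mid]=35 -> 35 < 36, search right half
lo=11, hi=11, mid=11, arr[mid]=36 -> Found target at index 11!

Binary search finds 36 at index 11 after 4 comparisons. The search repeatedly halves the search space by comparing with the middle element.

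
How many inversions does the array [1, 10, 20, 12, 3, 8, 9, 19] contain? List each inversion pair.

Finding inversions in [1, 10, 20, 12, 3, 8, 9, 19]:

(1, 4): arr[1]=10 > arr[4]=3
(1, 5): arr[1]=10 > arr[5]=8
(1, 6): arr[1]=10 > arr[6]=9
(2, 3): arr[2]=20 > arr[3]=12
(2, 4): arr[2]=20 > arr[4]=3
(2, 5): arr[2]=20 > arr[5]=8
(2, 6): arr[2]=20 > arr[6]=9
(2, 7): arr[2]=20 > arr[7]=19
(3, 4): arr[3]=12 > arr[4]=3
(3, 5): arr[3]=12 > arr[5]=8
(3, 6): arr[3]=12 > arr[6]=9

Total inversions: 11

The array has 11 inversion(s): (1,4), (1,5), (1,6), (2,3), (2,4), (2,5), (2,6), (2,7), (3,4), (3,5), (3,6). Each pair (i,j) satisfies i < j and arr[i] > arr[j].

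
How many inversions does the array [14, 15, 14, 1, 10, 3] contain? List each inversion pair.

Finding inversions in [14, 15, 14, 1, 10, 3]:

(0, 3): arr[0]=14 > arr[3]=1
(0, 4): arr[0]=14 > arr[4]=10
(0, 5): arr[0]=14 > arr[5]=3
(1, 2): arr[1]=15 > arr[2]=14
(1, 3): arr[1]=15 > arr[3]=1
(1, 4): arr[1]=15 > arr[4]=10
(1, 5): arr[1]=15 > arr[5]=3
(2, 3): arr[2]=14 > arr[3]=1
(2, 4): arr[2]=14 > arr[4]=10
(2, 5): arr[2]=14 > arr[5]=3
(4, 5): arr[4]=10 > arr[5]=3

Total inversions: 11

The array has 11 inversion(s): (0,3), (0,4), (0,5), (1,2), (1,3), (1,4), (1,5), (2,3), (2,4), (2,5), (4,5). Each pair (i,j) satisfies i < j and arr[i] > arr[j].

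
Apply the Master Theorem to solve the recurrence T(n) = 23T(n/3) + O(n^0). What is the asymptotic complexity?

Master Theorem for T(n) = 23T(n/3) + O(n^0):

a = 23, b = 3, c = 0
log_b(a) = log_3(23) = 2.8540

Case 1: c = 0 < log_3(23) = 2.8540
T(n) = O(n^(log_3 23))

For T(n) = 23T(n/3) + O(n^0): log_3(23) = 2.8540. This is Case 1 of the Master Theorem (c < log_b(a), work dominated by leaves), giving O(n^(log_3 23)).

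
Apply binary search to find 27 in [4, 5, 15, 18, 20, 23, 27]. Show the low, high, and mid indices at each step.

Binary search for 27 in [4, 5, 15, 18, 20, 23, 27]:

lo=0, hi=6, mid=3, arr[mid]=18 -> 18 < 27, search right half
lo=4, hi=6, mid=5, arr[mid]=23 -> 23 < 27, search right half
lo=6, hi=6, mid=6, arr[mid]=27 -> Found target at index 6!

Binary search finds 27 at index 6 after 3 comparisons. The search repeatedly halves the search space by comparing with the middle element.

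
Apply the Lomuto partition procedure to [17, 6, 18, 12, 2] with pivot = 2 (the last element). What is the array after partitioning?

Lomuto partition with pivot = 2:

Initial array: [17, 6, 18, 12, 2]

arr[0]=17 > 2: no swap
arr[1]=6 > 2: no swap
arr[2]=18 > 2: no swap
arr[3]=12 > 2: no swap

Place pivot at position 0: [2, 6, 18, 12, 17]
Pivot position: 0

After partitioning with pivot 2, the array becomes [2, 6, 18, 12, 17]. The pivot is placed at index 0. All elements to the left of the pivot are <= 2, and all elements to the right are > 2.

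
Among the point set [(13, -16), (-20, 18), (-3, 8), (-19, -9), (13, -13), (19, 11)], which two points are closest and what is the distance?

Computing all pairwise distances among 6 points:

d((13, -16), (-20, 18)) = 47.3814
d((13, -16), (-3, 8)) = 28.8444
d((13, -16), (-19, -9)) = 32.7567
d((13, -16), (13, -13)) = 3.0 <-- minimum
d((13, -16), (19, 11)) = 27.6586
d((-20, 18), (-3, 8)) = 19.7231
d((-20, 18), (-19, -9)) = 27.0185
d((-20, 18), (13, -13)) = 45.2769
d((-20, 18), (19, 11)) = 39.6232
d((-3, 8), (-19, -9)) = 23.3452
d((-3, 8), (13, -13)) = 26.4008
d((-3, 8), (19, 11)) = 22.2036
d((-19, -9), (13, -13)) = 32.249
d((-19, -9), (19, 11)) = 42.9418
d((13, -13), (19, 11)) = 24.7386

Closest pair: (13, -16) and (13, -13) with distance 3.0

The closest pair is (13, -16) and (13, -13) with Euclidean distance 3.0. For 6 points, brute-force pairwise comparison is shown above. For large n, the divide-and-conquer algorithm (sort by x, recurse on halves, check the dividing strip) achieves O(n log n).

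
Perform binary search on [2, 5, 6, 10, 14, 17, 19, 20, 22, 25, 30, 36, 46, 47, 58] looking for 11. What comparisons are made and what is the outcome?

Binary search for 11 in [2, 5, 6, 10, 14, 17, 19, 20, 22, 25, 30, 36, 46, 47, 58]:

lo=0, hi=14, mid=7, arr[mid]=20 -> 20 > 11, search left half
lo=0, hi=6, mid=3, arr[mid]=10 -> 10 < 11, search right half
lo=4, hi=6, mid=5, arr[mid]=17 -> 17 > 11, search left half
lo=4, hi=4, mid=4, arr[mid]=14 -> 14 > 11, search left half
lo=4 > hi=3, target 11 not found

Binary search determines that 11 is not in the array after 4 comparisons. The search space was exhausted without finding the target.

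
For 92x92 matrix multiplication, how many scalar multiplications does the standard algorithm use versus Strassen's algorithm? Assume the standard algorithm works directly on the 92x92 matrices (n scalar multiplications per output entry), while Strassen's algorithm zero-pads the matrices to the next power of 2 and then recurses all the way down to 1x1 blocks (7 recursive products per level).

Matrix multiplication for 92x92 matrices:

Strassen's algorithm requires power-of-2 dimensions. Pad 92x92 to 128x128 (next power of 2).

Standard algorithm: 92^3 = 778688 multiplications
Strassen's algorithm: 7^(log2(128)) = 7^7 = 823543 multiplications
Difference: 778688 - 823543 = -44855 (Strassen uses MORE here due to padding overhead — for small or just-over-power-of-2 n, padding can outweigh the per-level savings)

Standard: 778688 multiplications (92^3). Strassen: 823543 multiplications (7^7, after padding to 128x128). Strassen reduces 8 recursive multiplications to 7 at each level.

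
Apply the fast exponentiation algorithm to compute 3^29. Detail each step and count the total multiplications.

Computing 3^29 by squaring (build up from 3^1; each line after the first costs one multiplication):

3^1 = 3
3^2 = (3^1)^2 = 3^2 = 9
3^3 = 3 * 3^2 = 3 * 9 = 27
3^6 = (3^3)^2 = 27^2 = 729
3^7 = 3 * 3^6 = 3 * 729 = 2187
3^14 = (3^7)^2 = 2187^2 = 4782969
3^28 = (3^14)^2 = 4782969^2 = 22876792454961
3^29 = 3 * 3^28 = 3 * 22876792454961 = 68630377364883

Result: 68630377364883
Multiplications needed: 7 (7 lines after 3^1)

3^29 = 68630377364883. Using exponentiation by squaring, this requires 7 multiplications. The key idea: if the exponent is even, square the half-power; if odd, multiply by the base once.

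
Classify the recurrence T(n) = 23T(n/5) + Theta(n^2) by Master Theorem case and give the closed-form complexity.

Master Theorem for T(n) = 23T(n/5) + O(n^2):

a = 23, b = 5, c = 2
log_b(a) = log_5(23) = 1.9482

Case 3: c = 2 > log_5(23) = 1.9482
T(n) = O(n^2) = O(n^2)

For T(n) = 23T(n/5) + O(n^2): log_5(23) = 1.9482. This is Case 3 of the Master Theorem (c > log_b(a), work dominated by root), giving O(n^2).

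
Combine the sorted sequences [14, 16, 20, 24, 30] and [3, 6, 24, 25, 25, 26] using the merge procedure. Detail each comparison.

Merging process:

Compare 14 vs 3: take 3 from right. Merged: [3]
Compare 14 vs 6: take 6 from right. Merged: [3, 6]
Compare 14 vs 24: take 14 from left. Merged: [3, 6, 14]
Compare 16 vs 24: take 16 from left. Merged: [3, 6, 14, 16]
Compare 20 vs 24: take 20 from left. Merged: [3, 6, 14, 16, 20]
Compare 24 vs 24: take 24 from left. Merged: [3, 6, 14, 16, 20, 24]
Compare 30 vs 24: take 24 from right. Merged: [3, 6, 14, 16, 20, 24, 24]
Compare 30 vs 25: take 25 from right. Merged: [3, 6, 14, 16, 20, 24, 24, 25]
Compare 30 vs 25: take 25 from right. Merged: [3, 6, 14, 16, 20, 24, 24, 25, 25]
Compare 30 vs 26: take 26 from right. Merged: [3, 6, 14, 16, 20, 24, 24, 25, 25, 26]
Append remaining from left: [30]. Merged: [3, 6, 14, 16, 20, 24, 24, 25, 25, 26, 30]

Final merged array: [3, 6, 14, 16, 20, 24, 24, 25, 25, 26, 30]
Total comparisons: 10

The merged array is [3, 6, 14, 16, 20, 24, 24, 25, 25, 26, 30], requiring 10 comparisons. The merge step runs in O(n) time where n is the total number of elements.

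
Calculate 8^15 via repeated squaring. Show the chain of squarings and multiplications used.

Computing 8^15 by squaring (build up from 8^1; each line after the first costs one multiplication):

8^1 = 8
8^2 = (8^1)^2 = 8^2 = 64
8^3 = 8 * 8^2 = 8 * 64 = 512
8^6 = (8^3)^2 = 512^2 = 262144
8^7 = 8 * 8^6 = 8 * 262144 = 2097152
8^14 = (8^7)^2 = 2097152^2 = 4398046511104
8^15 = 8 * 8^14 = 8 * 4398046511104 = 35184372088832

Result: 35184372088832
Multiplications needed: 6 (6 lines after 8^1)

8^15 = 35184372088832. Using exponentiation by squaring, this requires 6 multiplications. The key idea: if the exponent is even, square the half-power; if odd, multiply by the base once.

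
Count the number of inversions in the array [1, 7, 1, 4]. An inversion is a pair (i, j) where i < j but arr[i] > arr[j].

Finding inversions in [1, 7, 1, 4]:

(1, 2): arr[1]=7 > arr[2]=1
(1, 3): arr[1]=7 > arr[3]=4

Total inversions: 2

The array has 2 inversion(s): (1,2), (1,3). Each pair (i,j) satisfies i < j and arr[i] > arr[j].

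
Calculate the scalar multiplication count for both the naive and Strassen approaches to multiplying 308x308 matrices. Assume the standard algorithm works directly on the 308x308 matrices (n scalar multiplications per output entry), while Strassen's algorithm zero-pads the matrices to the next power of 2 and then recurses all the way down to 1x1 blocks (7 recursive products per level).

Matrix multiplication for 308x308 matrices:

Strassen's algorithm requires power-of-2 dimensions. Pad 308x308 to 512x512 (next power of 2).

Standard algorithm: 308^3 = 29218112 multiplications
Strassen's algorithm: 7^(log2(512)) = 7^9 = 40353607 multiplications
Difference: 29218112 - 40353607 = -11135495 (Strassen uses MORE here due to padding overhead — for small or just-over-power-of-2 n, padding can outweigh the per-level savings)

Standard: 29218112 multiplications (308^3). Strassen: 40353607 multiplications (7^9, after padding to 512x512). Strassen reduces 8 recursive multiplications to 7 at each level.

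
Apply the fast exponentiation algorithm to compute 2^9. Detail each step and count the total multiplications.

Computing 2^9 by squaring (build up from 2^1; each line after the first costs one multiplication):

2^1 = 2
2^2 = (2^1)^2 = 2^2 = 4
2^4 = (2^2)^2 = 4^2 = 16
2^8 = (2^4)^2 = 16^2 = 256
2^9 = 2 * 2^8 = 2 * 256 = 512

Result: 512
Multiplications needed: 4 (4 lines after 2^1)

2^9 = 512. Using exponentiation by squaring, this requires 4 multiplications. The key idea: if the exponent is even, square the half-power; if odd, multiply by the base once.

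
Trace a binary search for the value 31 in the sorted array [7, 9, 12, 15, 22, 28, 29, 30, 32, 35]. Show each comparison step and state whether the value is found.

Binary search for 31 in [7, 9, 12, 15, 22, 28, 29, 30, 32, 35]:

lo=0, hi=9, mid=4, arr[mid]=22 -> 22 < 31, search right half
lo=5, hi=9, mid=7, arr[mid]=30 -> 30 < 31, search right half
lo=8, hi=9, mid=8, arr[mid]=32 -> 32 > 31, search left half
lo=8 > hi=7, target 31 not found

Binary search determines that 31 is not in the array after 3 comparisons. The search space was exhausted without finding the target.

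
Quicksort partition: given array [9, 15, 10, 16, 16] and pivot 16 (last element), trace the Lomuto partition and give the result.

Lomuto partition with pivot = 16:

Initial array: [9, 15, 10, 16, 16]

arr[0]=9 <= 16: swap with position 0, array becomes [9, 15, 10, 16, 16]
arr[1]=15 <= 16: swap with position 1, array becomes [9, 15, 10, 16, 16]
arr[2]=10 <= 16: swap with position 2, array becomes [9, 15, 10, 16, 16]
arr[3]=16 <= 16: swap with position 3, array becomes [9, 15, 10, 16, 16]

Place pivot at position 4: [9, 15, 10, 16, 16]
Pivot position: 4

After partitioning with pivot 16, the array becomes [9, 15, 10, 16, 16]. The pivot is placed at index 4. All elements to the left of the pivot are <= 16, and all elements to the right are > 16.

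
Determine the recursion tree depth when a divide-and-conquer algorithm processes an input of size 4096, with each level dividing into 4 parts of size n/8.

For divide and conquer with division factor 8:

Problem sizes at each level:
Level 0: 4096
Level 1: 512
Level 2: 64
Level 3: 8
Level 4: 1

The root is level 0 and the size-1 base case is level 4 (the tree spans levels 0 through 4, i.e. 5 levels counting the root), so the depth is the number of divisions: log_8(4096) = 4

The recursion tree depth is log_8(4096) = 4. At each level, the problem size is divided by 8, so it takes 4 divisions to reduce to a base case of size 1. The algorithm makes 4 recursive calls at each level.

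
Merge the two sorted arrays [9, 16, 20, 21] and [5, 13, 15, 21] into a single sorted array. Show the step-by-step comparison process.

Merging process:

Compare 9 vs 5: take 5 from right. Merged: [5]
Compare 9 vs 13: take 9 from left. Merged: [5, 9]
Compare 16 vs 13: take 13 from right. Merged: [5, 9, 13]
Compare 16 vs 15: take 15 from right. Merged: [5, 9, 13, 15]
Compare 16 vs 21: take 16 from left. Merged: [5, 9, 13, 15, 16]
Compare 20 vs 21: take 20 from left. Merged: [5, 9, 13, 15, 16, 20]
Compare 21 vs 21: take 21 from left. Merged: [5, 9, 13, 15, 16, 20, 21]
Append remaining from right: [21]. Merged: [5, 9, 13, 15, 16, 20, 21, 21]

Final merged array: [5, 9, 13, 15, 16, 20, 21, 21]
Total comparisons: 7

The merged array is [5, 9, 13, 15, 16, 20, 21, 21], requiring 7 comparisons. The merge step runs in O(n) time where n is the total number of elements.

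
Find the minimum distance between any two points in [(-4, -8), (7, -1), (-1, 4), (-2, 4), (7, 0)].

Computing all pairwise distances among 5 points:

d((-4, -8), (7, -1)) = 13.0384
d((-4, -8), (-1, 4)) = 12.3693
d((-4, -8), (-2, 4)) = 12.1655
d((-4, -8), (7, 0)) = 13.6015
d((7, -1), (-1, 4)) = 9.434
d((7, -1), (-2, 4)) = 10.2956
d((7, -1), (7, 0)) = 1.0 <-- minimum
d((-1, 4), (-2, 4)) = 1.0 <-- minimum
d((-1, 4), (7, 0)) = 8.9443
d((-2, 4), (7, 0)) = 9.8489

Minimum distance: 1.0 (tie among 2 pairs: (7, -1) and (7, 0); (-1, 4) and (-2, 4))

The minimum Euclidean distance is 1.0. There is a tie: 2 pairs achieve this minimum — (7, -1) and (7, 0); (-1, 4) and (-2, 4). Any of these is a valid closest pair. For 5 points, brute-force pairwise comparison is shown above. For large n, the divide-and-conquer algorithm (sort by x, recurse on halves, check the dividing strip) achieves O(n log n).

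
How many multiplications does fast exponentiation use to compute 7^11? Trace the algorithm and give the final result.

Computing 7^11 by squaring (build up from 7^1; each line after the first costs one multiplication):

7^1 = 7
7^2 = (7^1)^2 = 7^2 = 49
7^4 = (7^2)^2 = 49^2 = 2401
7^5 = 7 * 7^4 = 7 * 2401 = 16807
7^10 = (7^5)^2 = 16807^2 = 282475249
7^11 = 7 * 7^10 = 7 * 282475249 = 1977326743

Result: 1977326743
Multiplications needed: 5 (5 lines after 7^1)

7^11 = 1977326743. Using exponentiation by squaring, this requires 5 multiplications. The key idea: if the exponent is even, square the half-power; if odd, multiply by the base once.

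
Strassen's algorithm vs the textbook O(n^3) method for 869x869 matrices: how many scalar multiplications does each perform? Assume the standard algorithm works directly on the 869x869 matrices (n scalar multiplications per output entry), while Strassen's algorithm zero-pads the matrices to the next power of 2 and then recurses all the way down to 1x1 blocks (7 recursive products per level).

Matrix multiplication for 869x869 matrices:

Strassen's algorithm requires power-of-2 dimensions. Pad 869x869 to 1024x1024 (next power of 2).

Standard algorithm: 869^3 = 656234909 multiplications
Strassen's algorithm: 7^(log2(1024)) = 7^10 = 282475249 multiplications
Savings: 656234909 - 282475249 = 373759660 multiplications

Standard: 656234909 multiplications (869^3). Strassen: 282475249 multiplications (7^10, after padding to 1024x1024). Strassen reduces 8 recursive multiplications to 7 at each level.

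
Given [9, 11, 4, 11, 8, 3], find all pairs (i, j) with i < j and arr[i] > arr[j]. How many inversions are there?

Finding inversions in [9, 11, 4, 11, 8, 3]:

(0, 2): arr[0]=9 > arr[2]=4
(0, 4): arr[0]=9 > arr[4]=8
(0, 5): arr[0]=9 > arr[5]=3
(1, 2): arr[1]=11 > arr[2]=4
(1, 4): arr[1]=11 > arr[4]=8
(1, 5): arr[1]=11 > arr[5]=3
(2, 5): arr[2]=4 > arr[5]=3
(3, 4): arr[3]=11 > arr[4]=8
(3, 5): arr[3]=11 > arr[5]=3
(4, 5): arr[4]=8 > arr[5]=3

Total inversions: 10

The array has 10 inversion(s): (0,2), (0,4), (0,5), (1,2), (1,4), (1,5), (2,5), (3,4), (3,5), (4,5). Each pair (i,j) satisfies i < j and arr[i] > arr[j].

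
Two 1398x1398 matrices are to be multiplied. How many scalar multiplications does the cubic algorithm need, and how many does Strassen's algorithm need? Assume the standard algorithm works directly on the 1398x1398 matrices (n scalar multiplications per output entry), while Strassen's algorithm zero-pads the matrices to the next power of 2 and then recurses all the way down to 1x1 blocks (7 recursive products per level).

Matrix multiplication for 1398x1398 matrices:

Strassen's algorithm requires power-of-2 dimensions. Pad 1398x1398 to 2048x2048 (next power of 2).

Standard algorithm: 1398^3 = 2732256792 multiplications
Strassen's algorithm: 7^(log2(2048)) = 7^11 = 1977326743 multiplications
Savings: 2732256792 - 1977326743 = 754930049 multiplications

Standard: 2732256792 multiplications (1398^3). Strassen: 1977326743 multiplications (7^11, after padding to 2048x2048). Strassen reduces 8 recursive multiplications to 7 at each level.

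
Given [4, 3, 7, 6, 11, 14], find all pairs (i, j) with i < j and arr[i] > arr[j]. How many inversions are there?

Finding inversions in [4, 3, 7, 6, 11, 14]:

(0, 1): arr[0]=4 > arr[1]=3
(2, 3): arr[2]=7 > arr[3]=6

Total inversions: 2

The array has 2 inversion(s): (0,1), (2,3). Each pair (i,j) satisfies i < j and arr[i] > arr[j].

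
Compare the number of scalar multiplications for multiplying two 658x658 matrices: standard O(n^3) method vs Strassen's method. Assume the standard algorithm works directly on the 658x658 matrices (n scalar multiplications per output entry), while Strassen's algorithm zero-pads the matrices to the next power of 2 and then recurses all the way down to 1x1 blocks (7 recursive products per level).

Matrix multiplication for 658x658 matrices:

Strassen's algorithm requires power-of-2 dimensions. Pad 658x658 to 1024x1024 (next power of 2).

Standard algorithm: 658^3 = 284890312 multiplications
Strassen's algorithm: 7^(log2(1024)) = 7^10 = 282475249 multiplications
Savings: 284890312 - 282475249 = 2415063 multiplications

Standard: 284890312 multiplications (658^3). Strassen: 282475249 multiplications (7^10, after padding to 1024x1024). Strassen reduces 8 recursive multiplications to 7 at each level.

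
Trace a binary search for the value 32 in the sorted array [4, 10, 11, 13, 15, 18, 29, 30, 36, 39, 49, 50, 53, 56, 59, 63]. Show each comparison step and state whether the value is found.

Binary search for 32 in [4, 10, 11, 13, 15, 18, 29, 30, 36, 39, 49, 50, 53, 56, 59, 63]:

lo=0, hi=15, mid=7, arr[mid]=30 -> 30 < 32, search right half
lo=8, hi=15, mid=11, arr[mid]=50 -> 50 > 32, search left half
lo=8, hi=10, mid=9, arr[mid]=39 -> 39 > 32, search left half
lo=8, hi=8, mid=8, arr[mid]=36 -> 36 > 32, search left half
lo=8 > hi=7, target 32 not found

Binary search determines that 32 is not in the array after 4 comparisons. The search space was exhausted without finding the target.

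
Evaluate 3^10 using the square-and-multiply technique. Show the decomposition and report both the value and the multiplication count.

Computing 3^10 by squaring (build up from 3^1; each line after the first costs one multiplication):

3^1 = 3
3^2 = (3^1)^2 = 3^2 = 9
3^4 = (3^2)^2 = 9^2 = 81
3^5 = 3 * 3^4 = 3 * 81 = 243
3^10 = (3^5)^2 = 243^2 = 59049

Result: 59049
Multiplications needed: 4 (4 lines after 3^1)

3^10 = 59049. Using exponentiation by squaring, this requires 4 multiplications. The key idea: if the exponent is even, square the half-power; if odd, multiply by the base once.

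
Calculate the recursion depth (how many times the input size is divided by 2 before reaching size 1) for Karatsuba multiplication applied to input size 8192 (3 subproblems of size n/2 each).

For divide and conquer with division factor 2:

Problem sizes at each level:
Level 0: 8192
Level 1: 4096
Level 2: 2048
Level 3: 1024
Level 4: 512
Level 5: 256
Level 6: 128
Level 7: 64
Level 8: 32
Level 9: 16
Level 10: 8
Level 11: 4
Level 12: 2
Level 13: 1

The root is level 0 and the size-1 base case is level 13 (the tree spans levels 0 through 13, i.e. 14 levels counting the root), so the depth is the number of divisions: log_2(8192) = 13

The recursion tree depth is log_2(8192) = 13. At each level, the problem size is divided by 2, so it takes 13 divisions to reduce to a base case of size 1. The algorithm makes 3 recursive calls at each level.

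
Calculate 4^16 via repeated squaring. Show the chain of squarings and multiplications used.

Computing 4^16 by squaring (build up from 4^1; each line after the first costs one multiplication):

4^1 = 4
4^2 = (4^1)^2 = 4^2 = 16
4^4 = (4^2)^2 = 16^2 = 256
4^8 = (4^4)^2 = 256^2 = 65536
4^16 = (4^8)^2 = 65536^2 = 4294967296

Result: 4294967296
Multiplications needed: 4 (4 lines after 4^1)

4^16 = 4294967296. Using exponentiation by squaring, this requires 4 multiplications. The key idea: if the exponent is even, square the half-power; if odd, multiply by the base once.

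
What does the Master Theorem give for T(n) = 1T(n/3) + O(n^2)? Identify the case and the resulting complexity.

Master Theorem for T(n) = 1T(n/3) + O(n^2):

a = 1, b = 3, c = 2
log_b(a) = log_3(1) = 0.0000

Case 3: c = 2 > log_3(1) = 0.0000
T(n) = O(n^2) = O(n^2)

For T(n) = 1T(n/3) + O(n^2): log_3(1) = 0.0000. This is Case 3 of the Master Theorem (c > log_b(a), work dominated by root), giving O(n^2).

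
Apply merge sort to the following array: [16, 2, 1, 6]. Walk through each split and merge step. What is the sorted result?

Merge sort trace:

Split: [16, 2, 1, 6] -> [16, 2] and [1, 6]
  Split: [16, 2] -> [16] and [2]
  Merge: [16] + [2] -> [2, 16]
  Split: [1, 6] -> [1] and [6]
  Merge: [1] + [6] -> [1, 6]
Merge: [2, 16] + [1, 6] -> [1, 2, 6, 16]

Final sorted array: [1, 2, 6, 16]

The merge sort proceeds by recursively splitting the array and merging sorted halves.
After all merges, the sorted array is [1, 2, 6, 16].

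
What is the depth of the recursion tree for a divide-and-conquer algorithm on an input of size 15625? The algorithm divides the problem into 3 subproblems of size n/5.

For divide and conquer with division factor 5:

Problem sizes at each level:
Level 0: 15625
Level 1: 3125
Level 2: 625
Level 3: 125
Level 4: 25
Level 5: 5
Level 6: 1

The root is level 0 and the size-1 base case is level 6 (the tree spans levels 0 through 6, i.e. 7 levels counting the root), so the depth is the number of divisions: log_5(15625) = 6

The recursion tree depth is log_5(15625) = 6. At each level, the problem size is divided by 5, so it takes 6 divisions to reduce to a base case of size 1. The algorithm makes 3 recursive calls at each level.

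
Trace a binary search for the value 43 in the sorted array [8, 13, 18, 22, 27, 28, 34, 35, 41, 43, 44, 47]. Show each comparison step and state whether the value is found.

Binary search for 43 in [8, 13, 18, 22, 27, 28, 34, 35, 41, 43, 44, 47]:

lo=0, hi=11, mid=5, arr[mid]=28 -> 28 < 43, search right half
lo=6, hi=11, mid=8, arr[mid]=41 -> 41 < 43, search right half
lo=9, hi=11, mid=10, arr[mid]=44 -> 44 > 43, search left half
lo=9, hi=9, mid=9, arr[mid]=43 -> Found target at index 9!

Binary search finds 43 at index 9 after 4 comparisons. The search repeatedly halves the search space by comparing with the middle element.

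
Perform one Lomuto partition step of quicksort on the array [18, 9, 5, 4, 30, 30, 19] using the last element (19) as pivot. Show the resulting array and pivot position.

Lomuto partition with pivot = 19:

Initial array: [18, 9, 5, 4, 30, 30, 19]

arr[0]=18 <= 19: swap with position 0, array becomes [18, 9, 5, 4, 30, 30, 19]
arr[1]=9 <= 19: swap with position 1, array becomes [18, 9, 5, 4, 30, 30, 19]
arr[2]=5 <= 19: swap with position 2, array becomes [18, 9, 5, 4, 30, 30, 19]
arr[3]=4 <= 19: swap with position 3, array becomes [18, 9, 5, 4, 30, 30, 19]
arr[4]=30 > 19: no swap
arr[5]=30 > 19: no swap

Place pivot at position 4: [18, 9, 5, 4, 19, 30, 30]
Pivot position: 4

After partitioning with pivot 19, the array becomes [18, 9, 5, 4, 19, 30, 30]. The pivot is placed at index 4. All elements to the left of the pivot are <= 19, and all elements to the right are > 19.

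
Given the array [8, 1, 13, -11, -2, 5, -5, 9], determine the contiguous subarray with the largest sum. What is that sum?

Using Kadane's algorithm on [8, 1, 13, -11, -2, 5, -5, 9]:

Scanning through the array:
Position 1 (value 1): max_ending_here = 9, max_so_far = 9
Position 2 (value 13): max_ending_here = 22, max_so_far = 22
Position 3 (value -11): max_ending_here = 11, max_so_far = 22
Position 4 (value -2): max_ending_here = 9, max_so_far = 22
Position 5 (value 5): max_ending_here = 14, max_so_far = 22
Position 6 (value -5): max_ending_here = 9, max_so_far = 22
Position 7 (value 9): max_ending_here = 18, max_so_far = 22

Maximum subarray: [8, 1, 13]
Maximum sum: 22

The maximum subarray is [8, 1, 13] with sum 22. This subarray runs from index 0 to index 2.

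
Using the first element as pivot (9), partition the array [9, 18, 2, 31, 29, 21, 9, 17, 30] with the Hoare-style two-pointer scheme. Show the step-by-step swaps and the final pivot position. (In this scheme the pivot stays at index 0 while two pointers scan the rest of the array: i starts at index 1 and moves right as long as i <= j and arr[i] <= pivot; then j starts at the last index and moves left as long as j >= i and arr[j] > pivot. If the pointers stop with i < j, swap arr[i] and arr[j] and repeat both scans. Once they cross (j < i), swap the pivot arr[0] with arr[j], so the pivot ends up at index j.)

Hoare-style two-pointer partition with pivot = 9:

Initial array: [9, 18, 2, 31, 29, 21, 9, 17, 30]

Pointers start at i = 1, j = 8.
i stops at index 1 (arr[1]=18 > 9), j stops at index 6 (arr[6]=9 <= 9): swap arr[1] and arr[6], array becomes [9, 9, 2, 31, 29, 21, 18, 17, 30]
i ends at 3, j ends at 2: the pointers have crossed (j < i), so scanning stops.

Swap pivot arr[0] with arr[2] to place pivot at position 2: [2, 9, 9, 31, 29, 21, 18, 17, 30]
Pivot position: 2

After partitioning with pivot 9, the array becomes [2, 9, 9, 31, 29, 21, 18, 17, 30]. The pivot is placed at index 2. All elements to the left of the pivot are <= 9, and all elements to the right are > 9.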